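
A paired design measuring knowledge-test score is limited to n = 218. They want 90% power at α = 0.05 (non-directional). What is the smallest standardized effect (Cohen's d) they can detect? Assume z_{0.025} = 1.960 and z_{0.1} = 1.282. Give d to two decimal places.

For a single sample (or paired design) of n = 218: d_min = (z_{α/2} + z_β)/√n.
z-sum = 1.960 + 1.282 = 3.242.
d_min = 3.242 / √218 = 3.242 / 14.765 = 0.220.

d_min ≈ 0.22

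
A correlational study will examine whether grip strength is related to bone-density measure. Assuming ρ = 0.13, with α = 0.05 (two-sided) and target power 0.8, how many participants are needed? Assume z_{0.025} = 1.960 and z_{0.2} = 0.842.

n = 463

Fisher's z: C = ½·ln((1+r)/(1−r)) = ½·ln(1.2989) = 0.1307.
n = ((z_{α/2} + z_β)/C)² + 3.
(1.960 + 0.842) / 0.1307 = 2.802 / 0.1307 = 21.438.
n = 21.438² + 3 = 459.61 + 3 = 462.6.
Round up.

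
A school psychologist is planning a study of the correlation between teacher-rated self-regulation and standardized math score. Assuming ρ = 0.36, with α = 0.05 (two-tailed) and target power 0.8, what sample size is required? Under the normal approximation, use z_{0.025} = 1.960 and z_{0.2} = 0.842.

n = 59

Fisher's z: C = ½·ln((1+r)/(1−r)) = ½·ln(2.1250) = 0.3769.
n = ((z_{α/2} + z_β)/C)² + 3.
(1.960 + 0.842) / 0.3769 = 2.802 / 0.3769 = 7.434.
n = 7.434² + 3 = 55.27 + 3 = 58.3.
Round up.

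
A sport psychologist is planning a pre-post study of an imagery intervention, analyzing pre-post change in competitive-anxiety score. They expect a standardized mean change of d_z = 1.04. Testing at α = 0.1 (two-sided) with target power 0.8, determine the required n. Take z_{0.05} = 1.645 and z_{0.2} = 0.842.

For a paired (one-sample on differences) test: n = ((z_{α/2} + z_β) / d)².
z_{α/2} + z_β = 1.645 + 0.842 = 2.487.
n = (2.487 / 1.04)² = 2.391² = 5.72.
Round up.

n = 6 pairs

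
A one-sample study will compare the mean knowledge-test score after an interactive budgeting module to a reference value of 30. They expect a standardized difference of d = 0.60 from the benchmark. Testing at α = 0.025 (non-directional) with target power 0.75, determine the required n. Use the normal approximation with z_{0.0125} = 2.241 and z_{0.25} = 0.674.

n = 24

For a one-sample test: n = ((z_{α/2} + z_β) / d)².
z_{α/2} + z_β = 2.241 + 0.674 = 2.915.
n = (2.915 / 0.60)² = 4.858² = 23.60.
Round up.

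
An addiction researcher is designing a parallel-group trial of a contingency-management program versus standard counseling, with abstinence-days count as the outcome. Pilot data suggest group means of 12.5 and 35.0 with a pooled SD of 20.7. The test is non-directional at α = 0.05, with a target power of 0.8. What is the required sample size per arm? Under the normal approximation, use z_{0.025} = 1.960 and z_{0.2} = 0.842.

Cohen's d = |M₁ − M₂| / SD_pooled = |12.5 − 35.0| / 20.7 = 22.5 / 20.7 = 1.087.
For two independent groups with equal n: n = 2·((z_{α/2} + z_β) / d)².
z_{α/2} + z_β = 1.960 + 0.842 = 2.802.
n = 2 × (2.802 / 1.087)² = 2 × 2.578² = 2 × 6.64 = 13.3.
Round up to the next whole participant.

n = 14 per group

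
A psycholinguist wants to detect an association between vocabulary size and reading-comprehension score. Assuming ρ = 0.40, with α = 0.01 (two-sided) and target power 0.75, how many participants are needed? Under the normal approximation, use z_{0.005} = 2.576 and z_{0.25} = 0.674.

Fisher's z: C = ½·ln((1+r)/(1−r)) = ½·ln(2.3333) = 0.4236.
n = ((z_{α/2} + z_β)/C)² + 3.
(2.576 + 0.674) / 0.4236 = 3.250 / 0.4236 = 7.672.
n = 7.672² + 3 = 58.86 + 3 = 61.9.
Round up.

n = 62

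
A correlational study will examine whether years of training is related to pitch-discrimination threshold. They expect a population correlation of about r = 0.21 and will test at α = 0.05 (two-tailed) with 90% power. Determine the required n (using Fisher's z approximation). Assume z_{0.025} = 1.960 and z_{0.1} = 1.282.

n = 235

Fisher's z: C = ½·ln((1+r)/(1−r)) = ½·ln(1.5316) = 0.2132.
n = ((z_{α/2} + z_β)/C)² + 3.
(1.960 + 1.282) / 0.2132 = 3.242 / 0.2132 = 15.206.
n = 15.206² + 3 = 231.23 + 3 = 234.2.
Round up.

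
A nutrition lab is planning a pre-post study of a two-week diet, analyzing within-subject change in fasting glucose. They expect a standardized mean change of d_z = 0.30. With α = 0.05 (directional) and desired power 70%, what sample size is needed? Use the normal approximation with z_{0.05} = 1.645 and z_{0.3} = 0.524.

For a paired (one-sample on differences) test: n = ((z_{α} + z_β) / d)².
z_{α} + z_β = 1.645 + 0.524 = 2.169.
n = (2.169 / 0.30)² = 7.230² = 52.27.
Round up.

n = 53 pairs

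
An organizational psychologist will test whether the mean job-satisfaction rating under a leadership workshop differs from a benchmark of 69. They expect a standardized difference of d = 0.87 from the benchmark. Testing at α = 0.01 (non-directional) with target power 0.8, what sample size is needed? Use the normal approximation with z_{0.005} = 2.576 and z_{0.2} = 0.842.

n = 16

For a one-sample test: n = ((z_{α/2} + z_β) / d)².
z_{α/2} + z_β = 2.576 + 0.842 = 3.418.
n = (3.418 / 0.87)² = 3.929² = 15.43.
Round up.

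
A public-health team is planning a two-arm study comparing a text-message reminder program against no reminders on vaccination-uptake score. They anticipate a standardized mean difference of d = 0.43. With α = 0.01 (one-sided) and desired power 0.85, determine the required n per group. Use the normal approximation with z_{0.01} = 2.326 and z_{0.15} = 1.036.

n = 123 per group

For two independent groups with equal n: n = 2·((z_{α} + z_β) / d)².
z_{α} + z_β = 2.326 + 1.036 = 3.362.
n = 2 × (3.362 / 0.43)² = 2 × 7.819² = 2 × 61.13 = 122.3.
Round up to the next whole participant.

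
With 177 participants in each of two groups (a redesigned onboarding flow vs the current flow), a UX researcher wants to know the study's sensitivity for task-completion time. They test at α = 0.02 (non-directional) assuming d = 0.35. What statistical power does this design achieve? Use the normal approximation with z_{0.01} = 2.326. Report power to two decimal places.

For two equal groups, power = Φ(d·√(n/2) − z_{α/2}).
d·√(n/2) = 0.35 × √(177/2) = 0.35 × 9.407 = 3.293.
z_β = 3.293 − 2.326 = 0.967.
Power = Φ(0.967) = 0.833.

power ≈ 0.83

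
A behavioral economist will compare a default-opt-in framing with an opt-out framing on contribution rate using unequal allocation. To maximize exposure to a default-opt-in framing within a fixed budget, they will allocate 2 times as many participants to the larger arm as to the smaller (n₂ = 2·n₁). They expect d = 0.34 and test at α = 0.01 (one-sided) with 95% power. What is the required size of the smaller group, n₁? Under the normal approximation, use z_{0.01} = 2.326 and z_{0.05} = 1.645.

With allocation ratio k = n₂/n₁ = 2, Var(x̄₁−x̄₂) = σ²(1/n₁ + 1/(k·n₁)) = σ²·(k+1)/(k·n₁).
So n₁ = (1 + 1/k)·((z_{α} + z_β)/d)² = 1.500 × (3.971/0.34)².
n₁ = 1.500 × 136.41 = 204.6.
Round up: n₁ = 205, giving n₂ = 2 × 205 = 410.

n₁ = 205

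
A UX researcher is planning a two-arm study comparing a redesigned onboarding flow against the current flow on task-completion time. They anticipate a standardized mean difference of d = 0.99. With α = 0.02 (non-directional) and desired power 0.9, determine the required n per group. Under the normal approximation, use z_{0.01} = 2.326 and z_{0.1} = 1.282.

For two independent groups with equal n: n = 2·((z_{α/2} + z_β) / d)².
z_{α/2} + z_β = 2.326 + 1.282 = 3.608.
n = 2 × (3.608 / 0.99)² = 2 × 3.644² = 2 × 13.28 = 26.6.
Round up to the next whole participant.

n = 27 per group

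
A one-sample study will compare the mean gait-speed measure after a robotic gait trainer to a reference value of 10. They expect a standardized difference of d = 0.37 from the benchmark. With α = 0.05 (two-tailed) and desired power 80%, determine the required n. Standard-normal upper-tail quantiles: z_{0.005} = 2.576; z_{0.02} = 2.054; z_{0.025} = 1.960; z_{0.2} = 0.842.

n = 58

For a one-sample test: n = ((z_{α/2} + z_β) / d)².
z_{α/2} + z_β = 1.960 + 0.842 = 2.802.
n = (2.802 / 0.37)² = 7.573² = 57.35.
Round up.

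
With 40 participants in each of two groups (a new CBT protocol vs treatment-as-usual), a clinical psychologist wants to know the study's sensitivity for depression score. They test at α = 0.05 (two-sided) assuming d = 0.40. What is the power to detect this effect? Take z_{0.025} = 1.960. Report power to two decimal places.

power ≈ 0.43

For two equal groups, power = Φ(d·√(n/2) − z_{α/2}).
d·√(n/2) = 0.40 × √(40/2) = 0.40 × 4.472 = 1.789.
z_β = 1.789 − 1.960 = -0.171.
Power = Φ(-0.171) = 0.432.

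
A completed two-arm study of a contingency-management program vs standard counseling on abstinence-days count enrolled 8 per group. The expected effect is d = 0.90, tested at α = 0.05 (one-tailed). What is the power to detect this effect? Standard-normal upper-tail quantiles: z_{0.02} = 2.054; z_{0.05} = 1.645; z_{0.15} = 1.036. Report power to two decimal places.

power ≈ 0.56

For two equal groups, power = Φ(d·√(n/2) − z_{α}).
d·√(n/2) = 0.90 × √(8/2) = 0.90 × 2.000 = 1.800.
z_β = 1.800 − 1.645 = 0.155.
Power = Φ(0.155) = 0.562.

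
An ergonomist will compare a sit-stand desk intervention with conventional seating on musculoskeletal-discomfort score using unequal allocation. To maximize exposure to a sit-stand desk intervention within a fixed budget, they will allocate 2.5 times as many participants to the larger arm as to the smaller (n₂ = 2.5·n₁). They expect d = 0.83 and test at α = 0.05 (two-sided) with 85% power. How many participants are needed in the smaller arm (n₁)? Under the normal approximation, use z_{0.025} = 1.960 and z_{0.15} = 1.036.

n₁ = 19

With allocation ratio k = n₂/n₁ = 2.5, Var(x̄₁−x̄₂) = σ²(1/n₁ + 1/(k·n₁)) = σ²·(k+1)/(k·n₁).
So n₁ = (1 + 1/k)·((z_{α/2} + z_β)/d)² = 1.400 × (2.996/0.83)².
n₁ = 1.400 × 13.03 = 18.2.
Round up: n₁ = 19, giving n₂ = ⌈2.5 × 19⌉ = ⌈47.5⌉ = 48.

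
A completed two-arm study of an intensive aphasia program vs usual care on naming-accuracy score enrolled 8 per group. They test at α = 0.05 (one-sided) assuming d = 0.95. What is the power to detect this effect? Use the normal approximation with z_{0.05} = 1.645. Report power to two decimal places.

For two equal groups, power = Φ(d·√(n/2) − z_{α}).
d·√(n/2) = 0.95 × √(8/2) = 0.95 × 2.000 = 1.900.
z_β = 1.900 − 1.645 = 0.255.
Power = Φ(0.255) = 0.601.

power ≈ 0.60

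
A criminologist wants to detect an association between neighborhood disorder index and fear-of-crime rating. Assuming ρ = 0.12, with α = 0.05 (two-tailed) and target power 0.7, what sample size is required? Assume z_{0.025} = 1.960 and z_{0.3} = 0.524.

Fisher's z: C = ½·ln((1+r)/(1−r)) = ½·ln(1.2727) = 0.1206.
n = ((z_{α/2} + z_β)/C)² + 3.
(1.960 + 0.524) / 0.1206 = 2.484 / 0.1206 = 20.597.
n = 20.597² + 3 = 424.24 + 3 = 427.2.
Round up.

n = 428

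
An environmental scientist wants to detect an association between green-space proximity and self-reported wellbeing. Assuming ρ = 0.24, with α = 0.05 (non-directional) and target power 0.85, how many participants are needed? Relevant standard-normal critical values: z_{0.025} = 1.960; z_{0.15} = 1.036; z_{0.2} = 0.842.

Fisher's z: C = ½·ln((1+r)/(1−r)) = ½·ln(1.6316) = 0.2448.
n = ((z_{α/2} + z_β)/C)² + 3.
(1.960 + 1.036) / 0.2448 = 2.996 / 0.2448 = 12.239.
n = 12.239² + 3 = 149.78 + 3 = 152.8.
Round up.

n = 153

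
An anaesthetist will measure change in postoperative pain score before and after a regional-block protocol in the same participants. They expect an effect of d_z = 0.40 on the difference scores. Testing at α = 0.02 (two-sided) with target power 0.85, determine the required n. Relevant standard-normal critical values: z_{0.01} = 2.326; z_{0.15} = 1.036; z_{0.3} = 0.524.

For a paired (one-sample on differences) test: n = ((z_{α/2} + z_β) / d)².
z_{α/2} + z_β = 2.326 + 1.036 = 3.362.
n = (3.362 / 0.40)² = 8.405² = 70.64.
Round up.

n = 71 pairs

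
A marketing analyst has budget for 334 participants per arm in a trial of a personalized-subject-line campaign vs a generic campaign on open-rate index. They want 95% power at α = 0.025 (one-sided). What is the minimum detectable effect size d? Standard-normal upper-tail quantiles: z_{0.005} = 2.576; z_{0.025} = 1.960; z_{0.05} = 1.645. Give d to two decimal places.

For two independent groups of n = 334 each: d_min = (z_{α} + z_β)·√(2/n).
z-sum = 1.960 + 1.645 = 3.605.
d_min = 3.605 × √(2/334) = 3.605 × 0.0774 = 0.279.

d_min ≈ 0.28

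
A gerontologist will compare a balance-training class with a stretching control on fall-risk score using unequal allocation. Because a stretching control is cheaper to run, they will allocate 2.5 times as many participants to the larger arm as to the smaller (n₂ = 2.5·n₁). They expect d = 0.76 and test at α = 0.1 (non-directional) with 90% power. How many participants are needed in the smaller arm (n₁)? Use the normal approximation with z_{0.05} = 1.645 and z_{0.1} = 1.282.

With allocation ratio k = n₂/n₁ = 2.5, Var(x̄₁−x̄₂) = σ²(1/n₁ + 1/(k·n₁)) = σ²·(k+1)/(k·n₁).
So n₁ = (1 + 1/k)·((z_{α/2} + z_β)/d)² = 1.400 × (2.927/0.76)².
n₁ = 1.400 × 14.83 = 20.8.
Round up: n₁ = 21, giving n₂ = ⌈2.5 × 21⌉ = ⌈52.5⌉ = 53.

n₁ = 21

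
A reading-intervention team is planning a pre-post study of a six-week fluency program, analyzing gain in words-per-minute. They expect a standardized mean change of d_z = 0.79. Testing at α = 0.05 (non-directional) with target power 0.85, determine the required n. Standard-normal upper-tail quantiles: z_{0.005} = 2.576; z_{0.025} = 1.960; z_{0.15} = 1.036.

n = 15 pairs

For a paired (one-sample on differences) test: n = ((z_{α/2} + z_β) / d)².
z_{α/2} + z_β = 1.960 + 1.036 = 2.996.
n = (2.996 / 0.79)² = 3.792² = 14.38.
Round up.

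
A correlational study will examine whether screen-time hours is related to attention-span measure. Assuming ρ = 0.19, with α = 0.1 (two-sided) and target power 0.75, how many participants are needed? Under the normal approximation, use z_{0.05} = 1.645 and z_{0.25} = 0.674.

n = 149

Fisher's z: C = ½·ln((1+r)/(1−r)) = ½·ln(1.4691) = 0.1923.
n = ((z_{α/2} + z_β)/C)² + 3.
(1.645 + 0.674) / 0.1923 = 2.319 / 0.1923 = 12.059.
n = 12.059² + 3 = 145.43 + 3 = 148.4.
Round up.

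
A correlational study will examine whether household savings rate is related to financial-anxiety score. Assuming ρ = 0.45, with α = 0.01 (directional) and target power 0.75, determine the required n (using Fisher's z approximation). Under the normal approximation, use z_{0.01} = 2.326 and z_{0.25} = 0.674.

n = 42

Fisher's z: C = ½·ln((1+r)/(1−r)) = ½·ln(2.6364) = 0.4847.
n = ((z_{α} + z_β)/C)² + 3.
(2.326 + 0.674) / 0.4847 = 3.000 / 0.4847 = 6.189.
n = 6.189² + 3 = 38.31 + 3 = 41.3.
Round up.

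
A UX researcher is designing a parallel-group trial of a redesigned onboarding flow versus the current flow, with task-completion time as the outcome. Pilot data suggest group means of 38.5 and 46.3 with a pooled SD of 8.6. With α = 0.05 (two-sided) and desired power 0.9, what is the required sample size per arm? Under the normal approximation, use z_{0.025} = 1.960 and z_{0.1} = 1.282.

n = 26 per group

Cohen's d = |M₁ − M₂| / SD_pooled = |38.5 − 46.3| / 8.6 = 7.8 / 8.6 = 0.907.
For two independent groups with equal n: n = 2·((z_{α/2} + z_β) / d)².
z_{α/2} + z_β = 1.960 + 1.282 = 3.242.
n = 2 × (3.242 / 0.907)² = 2 × 3.574² = 2 × 12.78 = 25.6.
Round up to the next whole participant.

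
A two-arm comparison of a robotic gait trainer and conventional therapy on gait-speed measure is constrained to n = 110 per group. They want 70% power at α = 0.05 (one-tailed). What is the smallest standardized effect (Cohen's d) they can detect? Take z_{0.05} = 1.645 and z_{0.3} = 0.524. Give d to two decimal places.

d_min ≈ 0.29

For two independent groups of n = 110 each: d_min = (z_{α} + z_β)·√(2/n).
z-sum = 1.645 + 0.524 = 2.169.
d_min = 2.169 × √(2/110) = 2.169 × 0.1348 = 0.292.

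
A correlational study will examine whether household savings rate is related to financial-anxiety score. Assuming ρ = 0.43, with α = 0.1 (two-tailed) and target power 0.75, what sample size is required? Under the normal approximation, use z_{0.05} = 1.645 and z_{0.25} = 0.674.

Fisher's z: C = ½·ln((1+r)/(1−r)) = ½·ln(2.5088) = 0.4599.
n = ((z_{α/2} + z_β)/C)² + 3.
(1.645 + 0.674) / 0.4599 = 2.319 / 0.4599 = 5.042.
n = 5.042² + 3 = 25.43 + 3 = 28.4.
Round up.

n = 29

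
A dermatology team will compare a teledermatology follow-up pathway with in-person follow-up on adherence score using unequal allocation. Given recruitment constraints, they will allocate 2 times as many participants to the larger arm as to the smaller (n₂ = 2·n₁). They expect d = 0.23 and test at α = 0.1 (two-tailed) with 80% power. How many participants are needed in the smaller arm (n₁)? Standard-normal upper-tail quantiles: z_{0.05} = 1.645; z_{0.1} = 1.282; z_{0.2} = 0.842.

n₁ = 176

With allocation ratio k = n₂/n₁ = 2, Var(x̄₁−x̄₂) = σ²(1/n₁ + 1/(k·n₁)) = σ²·(k+1)/(k·n₁).
So n₁ = (1 + 1/k)·((z_{α/2} + z_β)/d)² = 1.500 × (2.487/0.23)².
n₁ = 1.500 × 116.92 = 175.4.
Round up: n₁ = 176, giving n₂ = 2 × 176 = 352.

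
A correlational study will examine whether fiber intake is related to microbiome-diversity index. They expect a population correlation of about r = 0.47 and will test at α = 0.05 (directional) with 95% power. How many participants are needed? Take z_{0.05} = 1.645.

Fisher's z: C = ½·ln((1+r)/(1−r)) = ½·ln(2.7736) = 0.5101.
n = ((z_{α} + z_β)/C)² + 3.
(1.645 + 1.645) / 0.5101 = 3.290 / 0.5101 = 6.450.
n = 6.450² + 3 = 41.60 + 3 = 44.6.
Round up.

n = 45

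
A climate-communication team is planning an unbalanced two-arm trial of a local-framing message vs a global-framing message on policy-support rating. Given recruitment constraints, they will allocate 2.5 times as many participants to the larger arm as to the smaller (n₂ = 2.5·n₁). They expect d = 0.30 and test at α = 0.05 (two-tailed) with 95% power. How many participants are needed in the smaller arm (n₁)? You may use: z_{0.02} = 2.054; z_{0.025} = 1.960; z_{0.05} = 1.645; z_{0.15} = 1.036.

n₁ = 203

With allocation ratio k = n₂/n₁ = 2.5, Var(x̄₁−x̄₂) = σ²(1/n₁ + 1/(k·n₁)) = σ²·(k+1)/(k·n₁).
So n₁ = (1 + 1/k)·((z_{α/2} + z_β)/d)² = 1.400 × (3.605/0.30)².
n₁ = 1.400 × 144.40 = 202.2.
Round up: n₁ = 203, giving n₂ = ⌈2.5 × 203⌉ = ⌈507.5⌉ = 508.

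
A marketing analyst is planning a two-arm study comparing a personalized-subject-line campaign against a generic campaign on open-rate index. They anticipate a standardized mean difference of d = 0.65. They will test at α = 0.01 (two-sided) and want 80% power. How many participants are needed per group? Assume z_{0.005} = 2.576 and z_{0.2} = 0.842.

For two independent groups with equal n: n = 2·((z_{α/2} + z_β) / d)².
z_{α/2} + z_β = 2.576 + 0.842 = 3.418.
n = 2 × (3.418 / 0.65)² = 2 × 5.258² = 2 × 27.65 = 55.3.
Round up to the next whole participant.

n = 56 per group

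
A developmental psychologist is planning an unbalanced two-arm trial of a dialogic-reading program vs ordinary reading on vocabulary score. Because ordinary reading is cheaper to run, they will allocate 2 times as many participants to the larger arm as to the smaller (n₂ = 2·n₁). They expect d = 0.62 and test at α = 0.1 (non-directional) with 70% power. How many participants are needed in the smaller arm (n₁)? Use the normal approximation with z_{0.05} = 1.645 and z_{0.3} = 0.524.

n₁ = 19

With allocation ratio k = n₂/n₁ = 2, Var(x̄₁−x̄₂) = σ²(1/n₁ + 1/(k·n₁)) = σ²·(k+1)/(k·n₁).
So n₁ = (1 + 1/k)·((z_{α/2} + z_β)/d)² = 1.500 × (2.169/0.62)².
n₁ = 1.500 × 12.24 = 18.4.
Round up: n₁ = 19, giving n₂ = 2 × 19 = 38.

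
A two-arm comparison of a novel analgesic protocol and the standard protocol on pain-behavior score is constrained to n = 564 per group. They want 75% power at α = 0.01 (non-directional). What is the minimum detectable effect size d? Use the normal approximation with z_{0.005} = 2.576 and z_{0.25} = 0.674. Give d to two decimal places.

For two independent groups of n = 564 each: d_min = (z_{α/2} + z_β)·√(2/n).
z-sum = 2.576 + 0.674 = 3.250.
d_min = 3.250 × √(2/564) = 3.250 × 0.0595 = 0.194.

d_min ≈ 0.19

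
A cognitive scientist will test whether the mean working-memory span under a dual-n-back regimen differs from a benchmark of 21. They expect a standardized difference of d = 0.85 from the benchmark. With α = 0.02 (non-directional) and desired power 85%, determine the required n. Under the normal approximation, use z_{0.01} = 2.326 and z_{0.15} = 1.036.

For a one-sample test: n = ((z_{α/2} + z_β) / d)².
z_{α/2} + z_β = 2.326 + 1.036 = 3.362.
n = (3.362 / 0.85)² = 3.955² = 15.64.
Round up.

n = 16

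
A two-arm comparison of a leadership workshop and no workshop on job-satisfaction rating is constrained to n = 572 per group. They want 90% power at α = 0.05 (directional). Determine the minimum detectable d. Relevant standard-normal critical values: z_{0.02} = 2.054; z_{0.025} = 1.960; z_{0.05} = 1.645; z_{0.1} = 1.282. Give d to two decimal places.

d_min ≈ 0.17

For two independent groups of n = 572 each: d_min = (z_{α} + z_β)·√(2/n).
z-sum = 1.645 + 1.282 = 2.927.
d_min = 2.927 × √(2/572) = 2.927 × 0.0591 = 0.173.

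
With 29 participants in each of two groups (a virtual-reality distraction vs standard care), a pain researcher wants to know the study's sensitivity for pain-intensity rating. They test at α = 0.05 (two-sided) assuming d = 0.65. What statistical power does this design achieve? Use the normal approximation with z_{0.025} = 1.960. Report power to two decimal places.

power ≈ 0.70

For two equal groups, power = Φ(d·√(n/2) − z_{α/2}).
d·√(n/2) = 0.65 × √(29/2) = 0.65 × 3.808 = 2.475.
z_β = 2.475 − 1.960 = 0.515.
Power = Φ(0.515) = 0.697.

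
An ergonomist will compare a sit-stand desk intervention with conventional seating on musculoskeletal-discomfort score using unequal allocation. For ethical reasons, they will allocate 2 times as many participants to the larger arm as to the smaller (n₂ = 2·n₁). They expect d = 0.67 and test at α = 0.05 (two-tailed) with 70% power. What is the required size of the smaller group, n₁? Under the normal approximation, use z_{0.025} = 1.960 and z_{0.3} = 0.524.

n₁ = 21

With allocation ratio k = n₂/n₁ = 2, Var(x̄₁−x̄₂) = σ²(1/n₁ + 1/(k·n₁)) = σ²·(k+1)/(k·n₁).
So n₁ = (1 + 1/k)·((z_{α/2} + z_β)/d)² = 1.500 × (2.484/0.67)².
n₁ = 1.500 × 13.75 = 20.6.
Round up: n₁ = 21, giving n₂ = 2 × 21 = 42.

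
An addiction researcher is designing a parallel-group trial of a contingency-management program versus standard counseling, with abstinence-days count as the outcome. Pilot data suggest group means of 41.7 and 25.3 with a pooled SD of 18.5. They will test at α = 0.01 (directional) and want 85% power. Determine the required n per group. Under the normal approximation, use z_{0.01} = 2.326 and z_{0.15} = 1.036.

Cohen's d = |M₁ − M₂| / SD_pooled = |41.7 − 25.3| / 18.5 = 16.4 / 18.5 = 0.886.
For two independent groups with equal n: n = 2·((z_{α} + z_β) / d)².
z_{α} + z_β = 2.326 + 1.036 = 3.362.
n = 2 × (3.362 / 0.886)² = 2 × 3.795² = 2 × 14.40 = 28.8.
Round up to the next whole participant.

n = 29 per group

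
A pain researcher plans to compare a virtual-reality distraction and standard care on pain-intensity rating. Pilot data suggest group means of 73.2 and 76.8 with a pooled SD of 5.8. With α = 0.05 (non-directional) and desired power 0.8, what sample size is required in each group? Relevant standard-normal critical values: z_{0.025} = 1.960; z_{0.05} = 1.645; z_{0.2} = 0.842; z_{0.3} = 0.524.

Cohen's d = |M₁ − M₂| / SD_pooled = |73.2 − 76.8| / 5.8 = 3.6 / 5.8 = 0.621.
For two independent groups with equal n: n = 2·((z_{α/2} + z_β) / d)².
z_{α/2} + z_β = 1.960 + 0.842 = 2.802.
n = 2 × (2.802 / 0.621)² = 2 × 4.512² = 2 × 20.36 = 40.7.
Round up to the next whole participant.

n = 41 per group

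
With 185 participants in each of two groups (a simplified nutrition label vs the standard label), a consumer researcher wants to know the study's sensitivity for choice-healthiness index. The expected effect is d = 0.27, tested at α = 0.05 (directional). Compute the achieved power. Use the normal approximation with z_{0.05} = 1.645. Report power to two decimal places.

For two equal groups, power = Φ(d·√(n/2) − z_{α}).
d·√(n/2) = 0.27 × √(185/2) = 0.27 × 9.618 = 2.597.
z_β = 2.597 − 1.645 = 0.952.
Power = Φ(0.952) = 0.829.

power ≈ 0.83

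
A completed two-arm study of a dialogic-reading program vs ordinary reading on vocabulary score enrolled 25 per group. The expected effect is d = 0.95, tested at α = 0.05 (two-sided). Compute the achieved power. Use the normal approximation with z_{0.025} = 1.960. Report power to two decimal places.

For two equal groups, power = Φ(d·√(n/2) − z_{α/2}).
d·√(n/2) = 0.95 × √(25/2) = 0.95 × 3.536 = 3.359.
z_β = 3.359 − 1.960 = 1.399.
Power = Φ(1.399) = 0.919.

power ≈ 0.92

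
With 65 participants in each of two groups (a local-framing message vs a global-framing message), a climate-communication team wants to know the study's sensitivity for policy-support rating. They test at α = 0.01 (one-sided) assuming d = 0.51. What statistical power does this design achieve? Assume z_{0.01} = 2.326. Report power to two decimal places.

For two equal groups, power = Φ(d·√(n/2) − z_{α}).
d·√(n/2) = 0.51 × √(65/2) = 0.51 × 5.701 = 2.907.
z_β = 2.907 − 2.326 = 0.581.
Power = Φ(0.581) = 0.720.

power ≈ 0.72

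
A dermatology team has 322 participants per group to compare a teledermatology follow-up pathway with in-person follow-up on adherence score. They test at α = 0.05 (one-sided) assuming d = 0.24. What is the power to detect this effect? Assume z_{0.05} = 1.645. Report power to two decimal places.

For two equal groups, power = Φ(d·√(n/2) − z_{α}).
d·√(n/2) = 0.24 × √(322/2) = 0.24 × 12.689 = 3.045.
z_β = 3.045 − 1.645 = 1.400.
Power = Φ(1.400) = 0.919.

power ≈ 0.92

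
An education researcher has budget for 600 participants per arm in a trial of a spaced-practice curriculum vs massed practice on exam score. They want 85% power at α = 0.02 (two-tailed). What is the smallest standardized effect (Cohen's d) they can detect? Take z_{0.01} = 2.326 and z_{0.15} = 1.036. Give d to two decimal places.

d_min ≈ 0.19

For two independent groups of n = 600 each: d_min = (z_{α/2} + z_β)·√(2/n).
z-sum = 2.326 + 1.036 = 3.362.
d_min = 3.362 × √(2/600) = 3.362 × 0.0577 = 0.194.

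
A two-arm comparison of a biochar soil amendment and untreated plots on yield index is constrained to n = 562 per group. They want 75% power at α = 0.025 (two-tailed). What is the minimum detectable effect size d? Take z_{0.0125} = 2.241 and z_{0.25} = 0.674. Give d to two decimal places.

d_min ≈ 0.17

For two independent groups of n = 562 each: d_min = (z_{α/2} + z_β)·√(2/n).
z-sum = 2.241 + 0.674 = 2.915.
d_min = 2.915 × √(2/562) = 2.915 × 0.0597 = 0.174.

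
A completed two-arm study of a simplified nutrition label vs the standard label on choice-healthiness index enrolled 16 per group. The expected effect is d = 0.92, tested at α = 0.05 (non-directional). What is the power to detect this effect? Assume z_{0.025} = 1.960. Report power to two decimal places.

power ≈ 0.74

For two equal groups, power = Φ(d·√(n/2) − z_{α/2}).
d·√(n/2) = 0.92 × √(16/2) = 0.92 × 2.828 = 2.602.
z_β = 2.602 − 1.960 = 0.642.
Power = Φ(0.642) = 0.740.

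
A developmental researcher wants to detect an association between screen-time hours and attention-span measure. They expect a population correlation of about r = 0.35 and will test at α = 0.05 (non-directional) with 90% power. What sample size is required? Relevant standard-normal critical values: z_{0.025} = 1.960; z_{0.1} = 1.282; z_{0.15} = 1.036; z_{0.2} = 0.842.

Fisher's z: C = ½·ln((1+r)/(1−r)) = ½·ln(2.0769) = 0.3654.
n = ((z_{α/2} + z_β)/C)² + 3.
(1.960 + 1.282) / 0.3654 = 3.242 / 0.3654 = 8.872.
n = 8.872² + 3 = 78.72 + 3 = 81.7.
Round up.

n = 82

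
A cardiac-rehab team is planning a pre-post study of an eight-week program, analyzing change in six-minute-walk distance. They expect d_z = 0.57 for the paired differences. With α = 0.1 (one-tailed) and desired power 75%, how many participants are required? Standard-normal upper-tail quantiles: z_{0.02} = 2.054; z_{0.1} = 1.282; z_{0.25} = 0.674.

n = 12 pairs

For a paired (one-sample on differences) test: n = ((z_{α} + z_β) / d)².
z_{α} + z_β = 1.282 + 0.674 = 1.956.
n = (1.956 / 0.57)² = 3.432² = 11.78.
Round up.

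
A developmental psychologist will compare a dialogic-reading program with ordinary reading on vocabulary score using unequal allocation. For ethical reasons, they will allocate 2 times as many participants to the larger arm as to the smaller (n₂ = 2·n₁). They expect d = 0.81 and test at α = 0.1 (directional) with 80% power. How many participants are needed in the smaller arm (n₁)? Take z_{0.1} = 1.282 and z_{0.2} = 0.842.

n₁ = 11

With allocation ratio k = n₂/n₁ = 2, Var(x̄₁−x̄₂) = σ²(1/n₁ + 1/(k·n₁)) = σ²·(k+1)/(k·n₁).
So n₁ = (1 + 1/k)·((z_{α} + z_β)/d)² = 1.500 × (2.124/0.81)².
n₁ = 1.500 × 6.88 = 10.3.
Round up: n₁ = 11, giving n₂ = 2 × 11 = 22.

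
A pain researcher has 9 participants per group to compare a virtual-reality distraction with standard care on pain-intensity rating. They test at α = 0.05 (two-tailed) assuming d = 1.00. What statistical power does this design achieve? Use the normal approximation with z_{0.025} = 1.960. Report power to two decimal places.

power ≈ 0.56

For two equal groups, power = Φ(d·√(n/2) − z_{α/2}).
d·√(n/2) = 1.00 × √(9/2) = 1.00 × 2.121 = 2.121.
z_β = 2.121 − 1.960 = 0.161.
Power = Φ(0.161) = 0.564.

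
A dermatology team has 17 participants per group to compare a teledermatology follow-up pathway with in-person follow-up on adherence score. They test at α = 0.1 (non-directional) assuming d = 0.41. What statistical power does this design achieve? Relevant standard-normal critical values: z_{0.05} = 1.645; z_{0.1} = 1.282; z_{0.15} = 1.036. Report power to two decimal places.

For two equal groups, power = Φ(d·√(n/2) − z_{α/2}).
d·√(n/2) = 0.41 × √(17/2) = 0.41 × 2.915 = 1.195.
z_β = 1.195 − 1.645 = -0.450.
Power = Φ(-0.450) = 0.326.

power ≈ 0.33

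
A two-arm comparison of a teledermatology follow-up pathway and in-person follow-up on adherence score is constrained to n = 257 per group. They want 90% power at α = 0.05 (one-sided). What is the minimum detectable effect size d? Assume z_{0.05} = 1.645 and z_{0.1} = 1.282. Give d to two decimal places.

For two independent groups of n = 257 each: d_min = (z_{α} + z_β)·√(2/n).
z-sum = 1.645 + 1.282 = 2.927.
d_min = 2.927 × √(2/257) = 2.927 × 0.0882 = 0.258.

d_min ≈ 0.26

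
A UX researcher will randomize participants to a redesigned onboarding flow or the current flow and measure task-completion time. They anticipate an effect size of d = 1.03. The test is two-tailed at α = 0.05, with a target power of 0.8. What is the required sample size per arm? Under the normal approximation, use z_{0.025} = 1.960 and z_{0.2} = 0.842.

n = 15 per group

For two independent groups with equal n: n = 2·((z_{α/2} + z_β) / d)².
z_{α/2} + z_β = 1.960 + 0.842 = 2.802.
n = 2 × (2.802 / 1.03)² = 2 × 2.720² = 2 × 7.40 = 14.8.
Round up to the next whole participant.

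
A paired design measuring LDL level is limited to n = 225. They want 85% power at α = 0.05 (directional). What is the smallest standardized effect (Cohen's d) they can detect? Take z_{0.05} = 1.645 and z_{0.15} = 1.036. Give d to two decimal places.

d_min ≈ 0.18

For a single sample (or paired design) of n = 225: d_min = (z_{α} + z_β)/√n.
z-sum = 1.645 + 1.036 = 2.681.
d_min = 2.681 / √225 = 2.681 / 15.000 = 0.179.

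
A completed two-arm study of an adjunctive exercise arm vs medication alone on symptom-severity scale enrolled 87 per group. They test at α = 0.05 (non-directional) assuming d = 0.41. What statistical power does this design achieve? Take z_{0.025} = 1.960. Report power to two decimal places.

power ≈ 0.77

For two equal groups, power = Φ(d·√(n/2) − z_{α/2}).
d·√(n/2) = 0.41 × √(87/2) = 0.41 × 6.595 = 2.704.
z_β = 2.704 − 1.960 = 0.744.
Power = Φ(0.744) = 0.772.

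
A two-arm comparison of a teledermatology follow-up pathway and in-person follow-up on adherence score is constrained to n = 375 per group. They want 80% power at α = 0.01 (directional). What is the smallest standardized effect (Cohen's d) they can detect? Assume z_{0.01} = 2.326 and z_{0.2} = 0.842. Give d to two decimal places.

For two independent groups of n = 375 each: d_min = (z_{α} + z_β)·√(2/n).
z-sum = 2.326 + 0.842 = 3.168.
d_min = 3.168 × √(2/375) = 3.168 × 0.0730 = 0.231.

d_min ≈ 0.23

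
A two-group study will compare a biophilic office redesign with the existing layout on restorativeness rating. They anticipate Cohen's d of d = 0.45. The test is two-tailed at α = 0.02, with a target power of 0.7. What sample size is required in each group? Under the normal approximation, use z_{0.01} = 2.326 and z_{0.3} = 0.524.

For two independent groups with equal n: n = 2·((z_{α/2} + z_β) / d)².
z_{α/2} + z_β = 2.326 + 0.524 = 2.850.
n = 2 × (2.850 / 0.45)² = 2 × 6.333² = 2 × 40.11 = 80.2.
Round up to the next whole participant.

n = 81 per group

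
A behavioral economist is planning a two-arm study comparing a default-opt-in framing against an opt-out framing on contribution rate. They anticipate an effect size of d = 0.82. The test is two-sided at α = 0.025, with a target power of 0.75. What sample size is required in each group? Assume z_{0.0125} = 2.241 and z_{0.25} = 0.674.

For two independent groups with equal n: n = 2·((z_{α/2} + z_β) / d)².
z_{α/2} + z_β = 2.241 + 0.674 = 2.915.
n = 2 × (2.915 / 0.82)² = 2 × 3.555² = 2 × 12.64 = 25.3.
Round up to the next whole participant.

n = 26 per group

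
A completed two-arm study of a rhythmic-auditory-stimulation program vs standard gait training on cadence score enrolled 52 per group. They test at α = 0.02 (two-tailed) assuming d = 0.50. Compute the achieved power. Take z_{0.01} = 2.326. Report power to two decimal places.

For two equal groups, power = Φ(d·√(n/2) − z_{α/2}).
d·√(n/2) = 0.50 × √(52/2) = 0.50 × 5.099 = 2.550.
z_β = 2.550 − 2.326 = 0.224.
Power = Φ(0.224) = 0.588.

power ≈ 0.59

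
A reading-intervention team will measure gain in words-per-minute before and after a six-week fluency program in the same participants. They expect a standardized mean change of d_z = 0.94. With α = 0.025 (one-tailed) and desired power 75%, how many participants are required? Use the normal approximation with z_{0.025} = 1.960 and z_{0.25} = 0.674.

n = 8 pairs

For a paired (one-sample on differences) test: n = ((z_{α} + z_β) / d)².
z_{α} + z_β = 1.960 + 0.674 = 2.634.
n = (2.634 / 0.94)² = 2.802² = 7.85.
Round up.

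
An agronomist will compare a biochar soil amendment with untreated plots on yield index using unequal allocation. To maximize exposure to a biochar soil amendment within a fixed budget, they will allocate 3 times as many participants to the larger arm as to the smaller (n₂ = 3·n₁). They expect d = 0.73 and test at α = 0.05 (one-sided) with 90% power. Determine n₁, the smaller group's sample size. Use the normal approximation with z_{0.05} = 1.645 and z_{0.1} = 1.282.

With allocation ratio k = n₂/n₁ = 3, Var(x̄₁−x̄₂) = σ²(1/n₁ + 1/(k·n₁)) = σ²·(k+1)/(k·n₁).
So n₁ = (1 + 1/k)·((z_{α} + z_β)/d)² = 1.333 × (2.927/0.73)².
n₁ = 1.333 × 16.08 = 21.4.
Round up: n₁ = 22, giving n₂ = 3 × 22 = 66.

n₁ = 22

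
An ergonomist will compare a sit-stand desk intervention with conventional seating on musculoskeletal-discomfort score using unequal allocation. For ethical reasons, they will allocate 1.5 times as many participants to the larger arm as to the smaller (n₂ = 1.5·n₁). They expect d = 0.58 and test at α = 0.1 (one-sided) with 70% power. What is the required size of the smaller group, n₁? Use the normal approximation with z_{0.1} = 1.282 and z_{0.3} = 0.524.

n₁ = 17

With allocation ratio k = n₂/n₁ = 1.5, Var(x̄₁−x̄₂) = σ²(1/n₁ + 1/(k·n₁)) = σ²·(k+1)/(k·n₁).
So n₁ = (1 + 1/k)·((z_{α} + z_β)/d)² = 1.667 × (1.806/0.58)².
n₁ = 1.667 × 9.70 = 16.2.
Round up: n₁ = 17, giving n₂ = ⌈1.5 × 17⌉ = ⌈25.5⌉ = 26.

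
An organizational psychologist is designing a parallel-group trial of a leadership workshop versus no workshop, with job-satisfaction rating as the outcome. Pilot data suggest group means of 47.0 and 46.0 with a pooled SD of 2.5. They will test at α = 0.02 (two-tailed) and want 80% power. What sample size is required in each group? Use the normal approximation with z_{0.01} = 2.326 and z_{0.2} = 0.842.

Cohen's d = |M₁ − M₂| / SD_pooled = |47.0 − 46.0| / 2.5 = 1.0 / 2.5 = 0.400.
For two independent groups with equal n: n = 2·((z_{α/2} + z_β) / d)².
z_{α/2} + z_β = 2.326 + 0.842 = 3.168.
n = 2 × (3.168 / 0.400)² = 2 × 7.920² = 2 × 62.73 = 125.5.
Round up to the next whole participant.

n = 126 per group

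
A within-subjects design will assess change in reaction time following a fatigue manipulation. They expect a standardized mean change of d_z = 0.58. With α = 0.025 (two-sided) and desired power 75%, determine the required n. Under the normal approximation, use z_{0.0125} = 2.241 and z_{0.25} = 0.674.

n = 26 pairs

For a paired (one-sample on differences) test: n = ((z_{α/2} + z_β) / d)².
z_{α/2} + z_β = 2.241 + 0.674 = 2.915.
n = (2.915 / 0.58)² = 5.026² = 25.26.
Round up.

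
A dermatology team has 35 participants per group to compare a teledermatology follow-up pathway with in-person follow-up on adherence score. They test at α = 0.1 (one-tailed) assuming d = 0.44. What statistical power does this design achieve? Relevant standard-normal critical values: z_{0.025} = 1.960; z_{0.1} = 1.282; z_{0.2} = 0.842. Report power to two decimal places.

power ≈ 0.71

For two equal groups, power = Φ(d·√(n/2) − z_{α}).
d·√(n/2) = 0.44 × √(35/2) = 0.44 × 4.183 = 1.841.
z_β = 1.841 − 1.282 = 0.559.
Power = Φ(0.559) = 0.712.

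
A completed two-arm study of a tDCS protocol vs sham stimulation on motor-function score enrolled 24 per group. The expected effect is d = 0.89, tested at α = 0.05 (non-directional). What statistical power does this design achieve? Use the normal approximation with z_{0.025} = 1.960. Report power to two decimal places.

For two equal groups, power = Φ(d·√(n/2) − z_{α/2}).
d·√(n/2) = 0.89 × √(24/2) = 0.89 × 3.464 = 3.083.
z_β = 3.083 − 1.960 = 1.123.
Power = Φ(1.123) = 0.869.

power ≈ 0.87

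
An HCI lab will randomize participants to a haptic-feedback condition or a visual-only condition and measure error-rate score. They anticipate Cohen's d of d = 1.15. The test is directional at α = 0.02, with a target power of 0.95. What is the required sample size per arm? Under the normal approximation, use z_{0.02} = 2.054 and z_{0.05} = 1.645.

n = 21 per group

For two independent groups with equal n: n = 2·((z_{α} + z_β) / d)².
z_{α} + z_β = 2.054 + 1.645 = 3.699.
n = 2 × (3.699 / 1.15)² = 2 × 3.217² = 2 × 10.35 = 20.7.
Round up to the next whole participant.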